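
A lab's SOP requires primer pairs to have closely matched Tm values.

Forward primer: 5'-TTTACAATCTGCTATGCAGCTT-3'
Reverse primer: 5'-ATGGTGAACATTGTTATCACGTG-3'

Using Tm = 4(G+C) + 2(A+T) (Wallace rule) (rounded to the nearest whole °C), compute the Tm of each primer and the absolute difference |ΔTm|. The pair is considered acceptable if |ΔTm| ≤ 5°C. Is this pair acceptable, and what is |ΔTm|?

|ΔTm| = 4°C; the pair is acceptable.

Forward: A=5 T=9 G=3 C=5 → Tm = 2·14 + 4·8 = 60°C.
Reverse: A=6 T=8 G=6 C=3 → Tm = 2·14 + 4·9 = 64°C.
|ΔTm| = |60 − 64| = 4°C, ≤ 5°C.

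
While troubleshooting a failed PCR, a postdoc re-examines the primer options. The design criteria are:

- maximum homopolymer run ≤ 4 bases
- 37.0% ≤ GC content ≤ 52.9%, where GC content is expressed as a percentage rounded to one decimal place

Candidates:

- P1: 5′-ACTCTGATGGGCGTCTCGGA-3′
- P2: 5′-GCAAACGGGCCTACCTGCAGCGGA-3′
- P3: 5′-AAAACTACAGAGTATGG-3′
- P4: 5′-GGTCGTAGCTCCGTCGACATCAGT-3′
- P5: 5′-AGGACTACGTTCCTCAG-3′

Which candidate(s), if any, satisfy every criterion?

P1 (20 nt, A=3 T=5 G=7 C=5): longest run = 3 ✓; GC 12/20 = 60.0%, outside 37.0–52.9% ✗ — fails.
P2 (24 nt, A=6 T=2 G=8 C=8): longest run = 3 ✓; GC 16/24 = 66.7%, outside 37.0–52.9% ✗ — fails.
P3 (17 nt, A=8 T=3 G=4 C=2): longest run = 4 ✓; GC 6/17 = 35.3%, outside 37.0–52.9% ✗ — fails.
P4 (24 nt, A=4 T=6 G=7 C=7): longest run = 2 ✓; GC 14/24 = 58.3%, outside 37.0–52.9% ✗ — fails.
P5 (17 nt, A=4 T=4 G=4 C=5): longest run = 2 ✓; GC 9/17 = 52.9% ✓ — passes.

P5 only.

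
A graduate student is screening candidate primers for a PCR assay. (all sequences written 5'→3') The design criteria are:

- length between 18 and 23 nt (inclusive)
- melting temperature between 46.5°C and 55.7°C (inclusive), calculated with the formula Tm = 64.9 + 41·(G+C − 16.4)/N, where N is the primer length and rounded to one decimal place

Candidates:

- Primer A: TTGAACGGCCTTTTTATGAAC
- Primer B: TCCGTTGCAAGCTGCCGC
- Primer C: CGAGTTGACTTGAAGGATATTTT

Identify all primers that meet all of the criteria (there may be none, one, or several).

Primer A (21 nt, A=5 T=8 G=4 C=4): length 21 ✓; Tm = 64.9 + 41·(8 − 16.4)/21 = 48.5°C ✓ — passes.
Primer B (18 nt, A=2 T=4 G=5 C=7): length 18 ✓; Tm = 64.9 + 41·(12 − 16.4)/18 = 54.9°C ✓ — passes.
Primer C (23 nt, A=6 T=9 G=6 C=2): length 23 ✓; Tm = 64.9 + 41·(8 − 16.4)/23 = 49.9°C ✓ — passes.

Primer A, Primer B and Primer C.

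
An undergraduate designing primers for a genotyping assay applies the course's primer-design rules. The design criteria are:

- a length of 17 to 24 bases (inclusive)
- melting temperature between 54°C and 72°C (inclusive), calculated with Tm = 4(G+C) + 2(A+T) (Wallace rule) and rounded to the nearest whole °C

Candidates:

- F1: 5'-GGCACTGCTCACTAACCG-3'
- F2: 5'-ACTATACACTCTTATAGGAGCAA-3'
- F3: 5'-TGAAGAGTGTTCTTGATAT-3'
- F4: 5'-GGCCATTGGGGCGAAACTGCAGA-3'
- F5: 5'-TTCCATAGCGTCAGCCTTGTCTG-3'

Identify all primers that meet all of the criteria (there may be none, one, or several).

F1 (18 nt, A=4 T=3 G=4 C=7): length 18 ✓; Tm = 2·7 + 4·11 = 58°C ✓ — passes.
F2 (23 nt, A=9 T=6 G=3 C=5): length 23 ✓; Tm = 2·15 + 4·8 = 62°C ✓ — passes.
F3 (19 nt, A=5 T=8 G=5 C=1): length 19 ✓; Tm = 2·13 + 4·6 = 50°C, outside 54–72°C ✗ — fails.
F4 (23 nt, A=6 T=3 G=9 C=5): length 23 ✓; Tm = 2·9 + 4·14 = 74°C, outside 54–72°C ✗ — fails.
F5 (23 nt, A=3 T=8 G=5 C=7): length 23 ✓; Tm = 2·11 + 4·12 = 70°C ✓ — passes.

F1, F2 and F5.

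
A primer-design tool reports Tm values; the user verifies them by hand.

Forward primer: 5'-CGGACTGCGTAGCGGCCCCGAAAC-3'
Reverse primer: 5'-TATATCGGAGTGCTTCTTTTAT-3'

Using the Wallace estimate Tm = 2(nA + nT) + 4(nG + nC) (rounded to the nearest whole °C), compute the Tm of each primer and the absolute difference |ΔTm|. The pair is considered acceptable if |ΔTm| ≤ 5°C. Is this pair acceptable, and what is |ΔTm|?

|ΔTm| = 24°C; the pair is not acceptable.

Forward: A=5 T=2 G=8 C=9 → Tm = 2·7 + 4·17 = 82°C.
Reverse: A=4 T=11 G=4 C=3 → Tm = 2·15 + 4·7 = 58°C.
|ΔTm| = |82 − 58| = 24°C, > 5°C.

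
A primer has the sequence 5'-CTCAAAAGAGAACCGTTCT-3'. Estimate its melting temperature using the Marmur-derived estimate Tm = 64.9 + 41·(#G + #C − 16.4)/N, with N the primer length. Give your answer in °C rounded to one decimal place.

46.8°C

Base counts: A=7, T=4, G=3, C=5; G+C = 8, N = 19.
Tm = 64.9 + 41·(8 − 16.4)/19 = 64.9 + -344.40/19 = 46.8°C.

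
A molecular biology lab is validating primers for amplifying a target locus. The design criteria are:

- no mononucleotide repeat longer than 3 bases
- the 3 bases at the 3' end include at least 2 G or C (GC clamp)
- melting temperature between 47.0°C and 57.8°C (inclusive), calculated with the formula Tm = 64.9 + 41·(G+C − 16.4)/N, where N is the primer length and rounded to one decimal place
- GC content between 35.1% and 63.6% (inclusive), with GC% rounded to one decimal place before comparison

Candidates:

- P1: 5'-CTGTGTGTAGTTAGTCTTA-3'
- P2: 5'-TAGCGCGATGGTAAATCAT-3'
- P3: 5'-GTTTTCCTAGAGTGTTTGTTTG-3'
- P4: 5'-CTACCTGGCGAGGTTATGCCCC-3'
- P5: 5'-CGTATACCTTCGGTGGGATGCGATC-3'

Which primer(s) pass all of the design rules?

P1 (19 nt, A=3 T=9 G=5 C=2): longest run = 2 ✓; 3' end TTA has 0 G/C, need ≥2 ✗; Tm = 64.9 + 41·(7 − 16.4)/19 = 44.6°C, outside 47.0–57.8°C ✗; GC 7/19 = 36.8% ✓ — fails.
P2 (19 nt, A=6 T=5 G=5 C=3): longest run = 3 ✓; 3' end CAT has 1 G/C, need ≥2 ✗; Tm = 64.9 + 41·(8 − 16.4)/19 = 46.8°C, outside 47.0–57.8°C ✗; GC 8/19 = 42.1% ✓ — fails.
P3 (22 nt, A=2 T=12 G=6 C=2): longest run = 4, exceeds 3 ✗; 3' end TTG has 1 G/C, need ≥2 ✗; Tm = 64.9 + 41·(8 − 16.4)/22 = 49.2°C ✓; GC 8/22 = 36.4% ✓ — fails.
P4 (22 nt, A=3 T=5 G=6 C=8): longest run = 4, exceeds 3 ✗; 3' end CCC has 3 G/C ✓; Tm = 64.9 + 41·(14 − 16.4)/22 = 60.4°C, outside 47.0–57.8°C ✗; GC 14/22 = 63.6% ✓ — fails.
P5 (25 nt, A=4 T=7 G=8 C=6): longest run = 3 ✓; 3' end ATC has 1 G/C, need ≥2 ✗; Tm = 64.9 + 41·(14 − 16.4)/25 = 61.0°C, outside 47.0–57.8°C ✗; GC 14/25 = 56.0% ✓ — fails.

None of the candidates satisfy all criteria.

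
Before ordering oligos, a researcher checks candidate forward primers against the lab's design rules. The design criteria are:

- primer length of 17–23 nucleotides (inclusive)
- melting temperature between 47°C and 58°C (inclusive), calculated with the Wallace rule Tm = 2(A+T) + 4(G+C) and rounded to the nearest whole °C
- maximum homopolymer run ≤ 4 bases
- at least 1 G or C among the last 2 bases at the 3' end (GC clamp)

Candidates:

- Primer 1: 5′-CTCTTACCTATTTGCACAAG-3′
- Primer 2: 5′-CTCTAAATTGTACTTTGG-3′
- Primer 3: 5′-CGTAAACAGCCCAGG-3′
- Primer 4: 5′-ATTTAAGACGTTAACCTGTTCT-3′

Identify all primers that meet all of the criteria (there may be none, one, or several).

Primer 1, Primer 2 and Primer 4.

Primer 1 (20 nt, A=5 T=7 G=2 C=6): length 20 ✓; Tm = 2·12 + 4·8 = 56°C ✓; longest run = 3 ✓; 3' end AG has 1 G/C ✓ — passes.
Primer 2 (18 nt, A=4 T=8 G=3 C=3): length 18 ✓; Tm = 2·12 + 4·6 = 48°C ✓; longest run = 3 ✓; 3' end GG has 2 G/C ✓ — passes.
Primer 3 (15 nt, A=5 T=1 G=4 C=5): length 15, outside 17–23 ✗; Tm = 2·6 + 4·9 = 48°C ✓; longest run = 3 ✓; 3' end GG has 2 G/C ✓ — fails.
Primer 4 (22 nt, A=6 T=9 G=3 C=4): length 22 ✓; Tm = 2·15 + 4·7 = 58°C ✓; longest run = 3 ✓; 3' end CT has 1 G/C ✓ — passes.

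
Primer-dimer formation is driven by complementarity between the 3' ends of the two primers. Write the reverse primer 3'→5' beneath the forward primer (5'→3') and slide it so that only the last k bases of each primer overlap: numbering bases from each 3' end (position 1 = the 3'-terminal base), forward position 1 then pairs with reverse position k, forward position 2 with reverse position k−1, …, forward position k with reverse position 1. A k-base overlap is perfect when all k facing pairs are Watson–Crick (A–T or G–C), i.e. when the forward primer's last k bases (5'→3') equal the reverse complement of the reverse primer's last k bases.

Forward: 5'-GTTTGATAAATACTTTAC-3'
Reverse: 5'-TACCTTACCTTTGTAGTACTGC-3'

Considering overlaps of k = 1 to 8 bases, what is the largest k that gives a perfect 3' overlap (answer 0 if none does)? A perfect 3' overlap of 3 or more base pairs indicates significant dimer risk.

Longest perfect overlap: 0 complementary base pairs; below the dimer-risk threshold (threshold 3).

Last 8 bases (5'→3') — forward …TACTTTAC, reverse …AGTACTGC.
Reverse complement of the reverse primer's last 8 bases: GCAGTACT; its first k bases are the reverse complement of the reverse primer's last k bases, so a perfect k-base overlap needs the forward primer's last k bases to equal them.
Comparing (forward last k vs required): k=1: C vs G ✗; k=2: AC vs GC ✗; k=3: TAC vs GCA ✗; k=4: TTAC vs GCAG ✗; k=5: TTTAC vs GCAGT ✗; k=6: CTTTAC vs GCAGTA ✗; k=7: ACTTTAC vs GCAGTAC ✗; k=8: TACTTTAC vs GCAGTACT ✗.
No overlap length from 1 to 8 is perfect, so the longest perfect 3' overlap is 0.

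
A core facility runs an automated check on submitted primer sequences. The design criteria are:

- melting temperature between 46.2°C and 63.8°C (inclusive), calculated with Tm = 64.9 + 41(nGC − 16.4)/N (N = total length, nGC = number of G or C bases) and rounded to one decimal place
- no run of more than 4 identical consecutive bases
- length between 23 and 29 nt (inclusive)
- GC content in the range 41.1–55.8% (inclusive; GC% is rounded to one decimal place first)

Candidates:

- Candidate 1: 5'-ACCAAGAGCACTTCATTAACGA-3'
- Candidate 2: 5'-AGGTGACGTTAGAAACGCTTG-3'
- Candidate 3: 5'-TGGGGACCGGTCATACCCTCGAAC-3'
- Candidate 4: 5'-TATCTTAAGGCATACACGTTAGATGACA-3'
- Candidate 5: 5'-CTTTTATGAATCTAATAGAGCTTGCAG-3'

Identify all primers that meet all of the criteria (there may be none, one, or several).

None of the candidates satisfy all criteria.

Candidate 1 (22 nt, A=9 T=4 G=3 C=6): Tm = 64.9 + 41·(9 − 16.4)/22 = 51.1°C ✓; longest run = 2 ✓; length 22, outside 23–29 ✗; GC 9/22 = 40.9%, outside 41.1–55.8% ✗ — fails.
Candidate 2 (21 nt, A=6 T=5 G=7 C=3): Tm = 64.9 + 41·(10 − 16.4)/21 = 52.4°C ✓; longest run = 3 ✓; length 21, outside 23–29 ✗; GC 10/21 = 47.6% ✓ — fails.
Candidate 3 (24 nt, A=5 T=4 G=7 C=8): Tm = 64.9 + 41·(15 − 16.4)/24 = 62.5°C ✓; longest run = 4 ✓; length 24 ✓; GC 15/24 = 62.5%, outside 41.1–55.8% ✗ — fails.
Candidate 4 (28 nt, A=10 T=8 G=5 C=5): Tm = 64.9 + 41·(10 − 16.4)/28 = 55.5°C ✓; longest run = 2 ✓; length 28 ✓; GC 10/28 = 35.7%, outside 41.1–55.8% ✗ — fails.
Candidate 5 (27 nt, A=8 T=10 G=5 C=4): Tm = 64.9 + 41·(9 − 16.4)/27 = 53.7°C ✓; longest run = 4 ✓; length 27 ✓; GC 9/27 = 33.3%, outside 41.1–55.8% ✗ — fails.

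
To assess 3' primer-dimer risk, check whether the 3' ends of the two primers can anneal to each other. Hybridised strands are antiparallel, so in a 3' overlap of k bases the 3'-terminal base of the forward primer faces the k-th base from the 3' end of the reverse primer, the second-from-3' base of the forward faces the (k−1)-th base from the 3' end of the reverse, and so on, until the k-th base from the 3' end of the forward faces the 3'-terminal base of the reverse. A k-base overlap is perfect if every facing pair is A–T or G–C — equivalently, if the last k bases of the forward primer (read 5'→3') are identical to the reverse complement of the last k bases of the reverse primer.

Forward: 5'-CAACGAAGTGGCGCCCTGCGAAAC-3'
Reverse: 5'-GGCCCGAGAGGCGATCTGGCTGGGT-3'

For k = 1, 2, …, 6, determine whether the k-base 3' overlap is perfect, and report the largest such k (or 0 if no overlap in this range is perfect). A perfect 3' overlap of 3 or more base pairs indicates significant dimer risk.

Last 6 bases (5'→3') — forward …CGAAAC, reverse …CTGGGT.
Reverse complement of the reverse primer's last 6 bases: ACCCAG; its first k bases are the reverse complement of the reverse primer's last k bases, so a perfect k-base overlap needs the forward primer's last k bases to equal them.
Comparing (forward last k vs required): k=1: C vs A ✗; k=2: AC vs AC ✓; k=3: AAC vs ACC ✗; k=4: AAAC vs ACCC ✗; k=5: GAAAC vs ACCCA ✗; k=6: CGAAAC vs ACCCAG ✗.
Only k = 2 is perfect, so the longest perfect 3' overlap is 2.

Longest perfect overlap: 2 complementary base pairs; below the dimer-risk threshold (threshold 3).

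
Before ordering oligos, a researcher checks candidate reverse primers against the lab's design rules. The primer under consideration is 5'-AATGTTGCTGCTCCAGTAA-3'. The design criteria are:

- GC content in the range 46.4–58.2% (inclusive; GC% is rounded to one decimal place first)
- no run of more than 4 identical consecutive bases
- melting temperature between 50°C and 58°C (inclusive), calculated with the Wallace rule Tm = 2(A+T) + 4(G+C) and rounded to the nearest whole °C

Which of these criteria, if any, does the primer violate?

Fails: GC content.

Base counts: A=5, T=6, G=4, C=4 (length 19).
GC content: GC 8/19 = 42.1%, outside 46.4–58.2% ✗
homopolymer run: longest run = 2 ✓
Tm: Tm = 2·11 + 4·8 = 54°C ✓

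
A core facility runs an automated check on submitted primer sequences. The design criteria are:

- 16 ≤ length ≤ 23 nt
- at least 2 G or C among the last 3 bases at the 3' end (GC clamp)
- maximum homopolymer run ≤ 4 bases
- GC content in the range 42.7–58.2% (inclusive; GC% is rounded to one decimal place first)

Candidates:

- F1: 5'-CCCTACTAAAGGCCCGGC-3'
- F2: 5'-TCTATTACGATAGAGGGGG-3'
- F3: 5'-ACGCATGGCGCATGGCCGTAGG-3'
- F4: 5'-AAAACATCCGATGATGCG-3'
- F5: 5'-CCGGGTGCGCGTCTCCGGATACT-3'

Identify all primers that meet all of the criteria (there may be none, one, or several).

F4 only.

F1 (18 nt, A=4 T=2 G=4 C=8): length 18 ✓; 3' end GGC has 3 G/C ✓; longest run = 3 ✓; GC 12/18 = 66.7%, outside 42.7–58.2% ✗ — fails.
F2 (19 nt, A=5 T=5 G=7 C=2): length 19 ✓; 3' end GGG has 3 G/C ✓; longest run = 5, exceeds 4 ✗; GC 9/19 = 47.4% ✓ — fails.
F3 (22 nt, A=4 T=3 G=9 C=6): length 22 ✓; 3' end AGG has 2 G/C ✓; longest run = 2 ✓; GC 15/22 = 68.2%, outside 42.7–58.2% ✗ — fails.
F4 (18 nt, A=7 T=3 G=4 C=4): length 18 ✓; 3' end GCG has 3 G/C ✓; longest run = 4 ✓; GC 8/18 = 44.4% ✓ — passes.
F5 (23 nt, A=2 T=5 G=8 C=8): length 23 ✓; 3' end ACT has 1 G/C, need ≥2 ✗; longest run = 3 ✓; GC 16/23 = 69.6%, outside 42.7–58.2% ✗ — fails.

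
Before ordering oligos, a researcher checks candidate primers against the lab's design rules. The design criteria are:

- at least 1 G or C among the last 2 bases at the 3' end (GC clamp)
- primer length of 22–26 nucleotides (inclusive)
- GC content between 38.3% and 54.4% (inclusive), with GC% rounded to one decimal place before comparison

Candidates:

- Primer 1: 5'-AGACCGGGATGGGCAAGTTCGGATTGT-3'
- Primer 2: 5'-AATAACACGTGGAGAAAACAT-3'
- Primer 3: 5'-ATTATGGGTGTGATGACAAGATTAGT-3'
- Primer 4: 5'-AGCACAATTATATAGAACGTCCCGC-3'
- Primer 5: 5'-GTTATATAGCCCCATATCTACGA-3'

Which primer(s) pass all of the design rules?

Primer 4 and Primer 5.

Primer 1 (27 nt, A=6 T=6 G=11 C=4): 3' end GT has 1 G/C ✓; length 27, outside 22–26 ✗; GC 15/27 = 55.6%, outside 38.3–54.4% ✗ — fails.
Primer 2 (21 nt, A=11 T=3 G=4 C=3): 3' end AT has 0 G/C, need ≥1 ✗; length 21, outside 22–26 ✗; GC 7/21 = 33.3%, outside 38.3–54.4% ✗ — fails.
Primer 3 (26 nt, A=8 T=9 G=8 C=1): 3' end GT has 1 G/C ✓; length 26 ✓; GC 9/26 = 34.6%, outside 38.3–54.4% ✗ — fails.
Primer 4 (25 nt, A=9 T=5 G=4 C=7): 3' end GC has 2 G/C ✓; length 25 ✓; GC 11/25 = 44.0% ✓ — passes.
Primer 5 (23 nt, A=7 T=7 G=3 C=6): 3' end GA has 1 G/C ✓; length 23 ✓; GC 9/23 = 39.1% ✓ — passes.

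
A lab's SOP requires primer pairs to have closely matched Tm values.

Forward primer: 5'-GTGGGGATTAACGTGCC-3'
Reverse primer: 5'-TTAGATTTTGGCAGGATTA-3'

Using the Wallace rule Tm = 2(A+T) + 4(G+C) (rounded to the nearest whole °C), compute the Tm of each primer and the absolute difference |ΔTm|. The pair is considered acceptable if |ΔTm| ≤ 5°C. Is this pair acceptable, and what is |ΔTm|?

|ΔTm| = 4°C; the pair is acceptable.

Forward: A=3 T=4 G=7 C=3 → Tm = 2·7 + 4·10 = 54°C.
Reverse: A=5 T=8 G=5 C=1 → Tm = 2·13 + 4·6 = 50°C.
|ΔTm| = |54 − 50| = 4°C, ≤ 5°C.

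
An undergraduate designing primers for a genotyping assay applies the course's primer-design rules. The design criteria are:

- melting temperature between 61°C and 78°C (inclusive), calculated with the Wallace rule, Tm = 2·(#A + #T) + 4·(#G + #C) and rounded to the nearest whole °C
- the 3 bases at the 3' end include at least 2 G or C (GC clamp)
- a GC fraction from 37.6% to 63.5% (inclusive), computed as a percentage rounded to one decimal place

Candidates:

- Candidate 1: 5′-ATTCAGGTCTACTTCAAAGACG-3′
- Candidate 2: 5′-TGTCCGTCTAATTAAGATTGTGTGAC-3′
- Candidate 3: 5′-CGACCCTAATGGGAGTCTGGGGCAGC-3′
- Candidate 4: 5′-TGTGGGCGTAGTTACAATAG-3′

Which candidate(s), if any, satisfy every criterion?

Candidate 1 (22 nt, A=7 T=6 G=4 C=5): Tm = 2·13 + 4·9 = 62°C ✓; 3' end ACG has 2 G/C ✓; GC 9/22 = 40.9% ✓ — passes.
Candidate 2 (26 nt, A=6 T=10 G=6 C=4): Tm = 2·16 + 4·10 = 72°C ✓; 3' end GAC has 2 G/C ✓; GC 10/26 = 38.5% ✓ — passes.
Candidate 3 (26 nt, A=5 T=4 G=10 C=7): Tm = 2·9 + 4·17 = 86°C, outside 61–78°C ✗; 3' end AGC has 2 G/C ✓; GC 17/26 = 65.4%, outside 37.6–63.5% ✗ — fails.
Candidate 4 (20 nt, A=5 T=6 G=7 C=2): Tm = 2·11 + 4·9 = 58°C, outside 61–78°C ✗; 3' end TAG has 1 G/C, need ≥2 ✗; GC 9/20 = 45.0% ✓ — fails.

Candidate 1 and Candidate 2.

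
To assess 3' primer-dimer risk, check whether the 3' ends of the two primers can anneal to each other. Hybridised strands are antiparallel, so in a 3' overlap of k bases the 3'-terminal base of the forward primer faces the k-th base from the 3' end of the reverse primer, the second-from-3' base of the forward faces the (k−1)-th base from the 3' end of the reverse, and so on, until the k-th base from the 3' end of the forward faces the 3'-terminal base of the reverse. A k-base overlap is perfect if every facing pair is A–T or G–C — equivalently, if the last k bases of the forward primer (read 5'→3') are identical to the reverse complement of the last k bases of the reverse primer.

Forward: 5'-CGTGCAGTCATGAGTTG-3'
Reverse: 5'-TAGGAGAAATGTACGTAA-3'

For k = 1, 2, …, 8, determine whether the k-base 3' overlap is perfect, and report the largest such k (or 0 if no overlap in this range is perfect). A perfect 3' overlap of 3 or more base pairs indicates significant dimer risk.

Last 8 bases (5'→3') — forward …ATGAGTTG, reverse …GTACGTAA.
Reverse complement of the reverse primer's last 8 bases: TTACGTAC; its first k bases are the reverse complement of the reverse primer's last k bases, so a perfect k-base overlap needs the forward primer's last k bases to equal them.
Comparing (forward last k vs required): k=1: G vs T ✗; k=2: TG vs TT ✗; k=3: TTG vs TTA ✗; k=4: GTTG vs TTAC ✗; k=5: AGTTG vs TTACG ✗; k=6: GAGTTG vs TTACGT ✗; k=7: TGAGTTG vs TTACGTA ✗; k=8: ATGAGTTG vs TTACGTAC ✗.
No overlap length from 1 to 8 is perfect, so the longest perfect 3' overlap is 0.

Longest perfect overlap: 0 complementary base pairs; below the dimer-risk threshold (threshold 3).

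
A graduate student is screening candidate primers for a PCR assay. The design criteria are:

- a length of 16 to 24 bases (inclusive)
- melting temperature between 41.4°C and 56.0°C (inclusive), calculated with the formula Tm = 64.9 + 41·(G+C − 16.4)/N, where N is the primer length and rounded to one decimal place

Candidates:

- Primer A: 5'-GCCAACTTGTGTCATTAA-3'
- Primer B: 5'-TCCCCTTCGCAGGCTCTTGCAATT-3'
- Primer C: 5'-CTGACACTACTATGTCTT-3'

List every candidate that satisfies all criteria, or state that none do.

Primer A and Primer C.

Primer A (18 nt, A=5 T=6 G=3 C=4): length 18 ✓; Tm = 64.9 + 41·(7 − 16.4)/18 = 43.5°C ✓ — passes.
Primer B (24 nt, A=3 T=8 G=4 C=9): length 24 ✓; Tm = 64.9 + 41·(13 − 16.4)/24 = 59.1°C, outside 41.4–56.0°C ✗ — fails.
Primer C (18 nt, A=4 T=7 G=2 C=5): length 18 ✓; Tm = 64.9 + 41·(7 − 16.4)/18 = 43.5°C ✓ — passes.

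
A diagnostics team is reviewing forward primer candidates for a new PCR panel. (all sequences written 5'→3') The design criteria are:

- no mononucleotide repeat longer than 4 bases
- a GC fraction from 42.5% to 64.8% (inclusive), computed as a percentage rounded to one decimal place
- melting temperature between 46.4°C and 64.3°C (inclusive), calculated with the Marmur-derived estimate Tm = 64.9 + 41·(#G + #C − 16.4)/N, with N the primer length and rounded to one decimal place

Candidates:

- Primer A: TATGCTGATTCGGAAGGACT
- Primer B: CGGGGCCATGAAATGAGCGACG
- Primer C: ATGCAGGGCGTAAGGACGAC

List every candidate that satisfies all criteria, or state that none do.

Primer A, Primer B and Primer C.

Primer A (20 nt, A=5 T=6 G=6 C=3): longest run = 2 ✓; GC 9/20 = 45.0% ✓; Tm = 64.9 + 41·(9 − 16.4)/20 = 49.7°C ✓ — passes.
Primer B (22 nt, A=6 T=2 G=9 C=5): longest run = 4 ✓; GC 14/22 = 63.6% ✓; Tm = 64.9 + 41·(14 − 16.4)/22 = 60.4°C ✓ — passes.
Primer C (20 nt, A=6 T=2 G=8 C=4): longest run = 3 ✓; GC 12/20 = 60.0% ✓; Tm = 64.9 + 41·(12 − 16.4)/20 = 55.9°C ✓ — passes.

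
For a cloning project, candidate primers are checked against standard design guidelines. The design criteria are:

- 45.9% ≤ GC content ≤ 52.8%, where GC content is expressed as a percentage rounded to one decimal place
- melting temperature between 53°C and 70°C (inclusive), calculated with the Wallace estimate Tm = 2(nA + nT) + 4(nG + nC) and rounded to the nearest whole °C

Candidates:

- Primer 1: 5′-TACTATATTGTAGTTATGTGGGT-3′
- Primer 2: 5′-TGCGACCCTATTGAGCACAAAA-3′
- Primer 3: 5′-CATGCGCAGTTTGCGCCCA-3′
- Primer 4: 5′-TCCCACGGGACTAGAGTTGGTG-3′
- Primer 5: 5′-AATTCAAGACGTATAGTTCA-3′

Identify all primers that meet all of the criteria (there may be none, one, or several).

None of the candidates satisfy all criteria.

Primer 1 (23 nt, A=5 T=11 G=6 C=1): GC 7/23 = 30.4%, outside 45.9–52.8% ✗; Tm = 2·16 + 4·7 = 60°C ✓ — fails.
Primer 2 (22 nt, A=8 T=4 G=4 C=6): GC 10/22 = 45.5%, outside 45.9–52.8% ✗; Tm = 2·12 + 4·10 = 64°C ✓ — fails.
Primer 3 (19 nt, A=3 T=4 G=5 C=7): GC 12/19 = 63.2%, outside 45.9–52.8% ✗; Tm = 2·7 + 4·12 = 62°C ✓ — fails.
Primer 4 (22 nt, A=4 T=5 G=8 C=5): GC 13/22 = 59.1%, outside 45.9–52.8% ✗; Tm = 2·9 + 4·13 = 70°C ✓ — fails.
Primer 5 (20 nt, A=8 T=6 G=3 C=3): GC 6/20 = 30.0%, outside 45.9–52.8% ✗; Tm = 2·14 + 4·6 = 52°C, outside 53–70°C ✗ — fails.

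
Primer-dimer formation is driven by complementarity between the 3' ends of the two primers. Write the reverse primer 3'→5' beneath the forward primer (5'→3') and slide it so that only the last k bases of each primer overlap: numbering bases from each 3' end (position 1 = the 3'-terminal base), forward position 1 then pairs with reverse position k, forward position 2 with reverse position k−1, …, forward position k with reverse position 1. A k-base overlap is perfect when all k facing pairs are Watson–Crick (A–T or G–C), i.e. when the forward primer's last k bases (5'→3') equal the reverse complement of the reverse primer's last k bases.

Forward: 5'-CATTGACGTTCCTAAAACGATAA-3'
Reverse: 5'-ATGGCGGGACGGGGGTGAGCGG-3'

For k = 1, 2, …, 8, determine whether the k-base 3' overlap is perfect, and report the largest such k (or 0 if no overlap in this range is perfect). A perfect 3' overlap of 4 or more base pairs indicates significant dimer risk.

Longest perfect overlap: 0 complementary base pairs; below the dimer-risk threshold (threshold 4).

Last 8 bases (5'→3') — forward …AACGATAA, reverse …GTGAGCGG.
Reverse complement of the reverse primer's last 8 bases: CCGCTCAC; its first k bases are the reverse complement of the reverse primer's last k bases, so a perfect k-base overlap needs the forward primer's last k bases to equal them.
Comparing (forward last k vs required): k=1: A vs C ✗; k=2: AA vs CC ✗; k=3: TAA vs CCG ✗; k=4: ATAA vs CCGC ✗; k=5: GATAA vs CCGCT ✗; k=6: CGATAA vs CCGCTC ✗; k=7: ACGATAA vs CCGCTCA ✗; k=8: AACGATAA vs CCGCTCAC ✗.
No overlap length from 1 to 8 is perfect, so the longest perfect 3' overlap is 0.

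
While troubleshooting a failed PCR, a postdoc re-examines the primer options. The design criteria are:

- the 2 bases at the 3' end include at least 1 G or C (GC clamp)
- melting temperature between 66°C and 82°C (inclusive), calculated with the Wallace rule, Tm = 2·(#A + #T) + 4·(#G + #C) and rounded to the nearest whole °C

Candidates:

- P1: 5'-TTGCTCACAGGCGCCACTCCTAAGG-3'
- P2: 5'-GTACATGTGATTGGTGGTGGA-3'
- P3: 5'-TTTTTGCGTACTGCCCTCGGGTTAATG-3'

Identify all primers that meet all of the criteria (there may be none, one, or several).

P1 and P3.

P1 (25 nt, A=5 T=5 G=6 C=9): 3' end GG has 2 G/C ✓; Tm = 2·10 + 4·15 = 80°C ✓ — passes.
P2 (21 nt, A=4 T=7 G=9 C=1): 3' end GA has 1 G/C ✓; Tm = 2·11 + 4·10 = 62°C, outside 66–82°C ✗ — fails.
P3 (27 nt, A=3 T=11 G=7 C=6): 3' end TG has 1 G/C ✓; Tm = 2·14 + 4·13 = 80°C ✓ — passes.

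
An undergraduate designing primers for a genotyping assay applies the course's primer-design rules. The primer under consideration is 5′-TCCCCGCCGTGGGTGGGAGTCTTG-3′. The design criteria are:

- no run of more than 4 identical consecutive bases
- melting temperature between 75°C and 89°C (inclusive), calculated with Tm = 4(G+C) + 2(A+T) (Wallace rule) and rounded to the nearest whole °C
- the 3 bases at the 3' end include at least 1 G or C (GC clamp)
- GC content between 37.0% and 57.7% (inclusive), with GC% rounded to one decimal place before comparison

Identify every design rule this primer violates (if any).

Base counts: A=1, T=6, G=10, C=7 (length 24).
homopolymer run: longest run = 4 ✓
Tm: Tm = 2·7 + 4·17 = 82°C ✓
GC clamp: 3' end TTG has 1 G/C ✓
GC content: GC 17/24 = 70.8%, outside 37.0–57.7% ✗

Fails: GC content.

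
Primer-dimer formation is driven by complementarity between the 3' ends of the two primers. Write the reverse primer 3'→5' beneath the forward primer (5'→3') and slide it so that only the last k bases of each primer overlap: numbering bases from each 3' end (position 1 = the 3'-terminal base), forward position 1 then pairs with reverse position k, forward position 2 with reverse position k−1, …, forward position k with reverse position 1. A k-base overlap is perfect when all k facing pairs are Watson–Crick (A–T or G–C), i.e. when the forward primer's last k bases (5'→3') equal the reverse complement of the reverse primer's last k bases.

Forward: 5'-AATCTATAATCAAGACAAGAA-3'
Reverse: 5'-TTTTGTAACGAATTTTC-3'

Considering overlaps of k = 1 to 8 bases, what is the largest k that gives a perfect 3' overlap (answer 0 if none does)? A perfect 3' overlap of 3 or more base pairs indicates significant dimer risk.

Longest perfect overlap: 3 complementary base pairs; significant dimer risk (threshold 3).

Last 8 bases (5'→3') — forward …GACAAGAA, reverse …GAATTTTC.
Reverse complement of the reverse primer's last 8 bases: GAAAATTC; its first k bases are the reverse complement of the reverse primer's last k bases, so a perfect k-base overlap needs the forward primer's last k bases to equal them.
Comparing (forward last k vs required): k=1: A vs G ✗; k=2: AA vs GA ✗; k=3: GAA vs GAA ✓; k=4: AGAA vs GAAA ✗; k=5: AAGAA vs GAAAA ✗; k=6: CAAGAA vs GAAAAT ✗; k=7: ACAAGAA vs GAAAATT ✗; k=8: GACAAGAA vs GAAAATTC ✗.
Only k = 3 is perfect, so the longest perfect 3' overlap is 3.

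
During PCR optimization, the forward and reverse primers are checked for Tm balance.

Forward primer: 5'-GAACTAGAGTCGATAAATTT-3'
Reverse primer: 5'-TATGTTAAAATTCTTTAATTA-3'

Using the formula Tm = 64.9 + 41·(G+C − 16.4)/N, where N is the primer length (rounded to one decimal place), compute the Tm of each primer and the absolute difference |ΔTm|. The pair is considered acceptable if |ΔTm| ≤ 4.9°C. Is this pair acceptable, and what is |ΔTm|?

|ΔTm| = 6.8°C; the pair is not acceptable.

Forward: G+C = 6, N = 20 → Tm = 64.9 + 41·(6 − 16.4)/20 = 43.6°C.
Reverse: G+C = 2, N = 21 → Tm = 64.9 + 41·(2 − 16.4)/21 = 36.8°C.
|ΔTm| = |43.6 − 36.8| = 6.8°C, > 4.9°C.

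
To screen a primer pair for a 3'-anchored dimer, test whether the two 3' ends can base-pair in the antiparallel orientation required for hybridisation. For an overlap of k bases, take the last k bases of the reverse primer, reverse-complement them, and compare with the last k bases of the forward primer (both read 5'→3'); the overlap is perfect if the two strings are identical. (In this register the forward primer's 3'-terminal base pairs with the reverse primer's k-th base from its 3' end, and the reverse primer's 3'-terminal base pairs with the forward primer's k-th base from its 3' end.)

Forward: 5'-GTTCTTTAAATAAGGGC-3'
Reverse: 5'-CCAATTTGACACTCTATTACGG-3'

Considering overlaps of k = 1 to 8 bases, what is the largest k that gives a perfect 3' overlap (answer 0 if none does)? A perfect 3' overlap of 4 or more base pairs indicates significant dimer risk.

Longest perfect overlap: 1 complementary base pair; below the dimer-risk threshold (threshold 4).

Last 8 bases (5'→3') — forward …ATAAGGGC, reverse …TATTACGG.
Reverse complement of the reverse primer's last 8 bases: CCGTAATA; its first k bases are the reverse complement of the reverse primer's last k bases, so a perfect k-base overlap needs the forward primer's last k bases to equal them.
Comparing (forward last k vs required): k=1: C vs C ✓; k=2: GC vs CC ✗; k=3: GGC vs CCG ✗; k=4: GGGC vs CCGT ✗; k=5: AGGGC vs CCGTA ✗; k=6: AAGGGC vs CCGTAA ✗; k=7: TAAGGGC vs CCGTAAT ✗; k=8: ATAAGGGC vs CCGTAATA ✗.
Only k = 1 is perfect, so the longest perfect 3' overlap is 1.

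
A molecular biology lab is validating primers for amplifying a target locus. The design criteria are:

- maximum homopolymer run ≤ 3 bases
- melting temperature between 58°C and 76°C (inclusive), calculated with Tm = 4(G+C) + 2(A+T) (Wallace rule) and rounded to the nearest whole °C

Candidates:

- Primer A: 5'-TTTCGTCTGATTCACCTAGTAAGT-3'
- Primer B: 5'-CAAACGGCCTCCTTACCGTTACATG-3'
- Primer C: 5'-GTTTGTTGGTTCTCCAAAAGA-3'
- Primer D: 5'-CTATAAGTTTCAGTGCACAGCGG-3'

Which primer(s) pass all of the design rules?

Primer A, Primer B and Primer D.

Primer A (24 nt, A=5 T=10 G=4 C=5): longest run = 3 ✓; Tm = 2·15 + 4·9 = 66°C ✓ — passes.
Primer B (25 nt, A=6 T=6 G=4 C=9): longest run = 3 ✓; Tm = 2·12 + 4·13 = 76°C ✓ — passes.
Primer C (21 nt, A=5 T=8 G=5 C=3): longest run = 4, exceeds 3 ✗; Tm = 2·13 + 4·8 = 58°C ✓ — fails.
Primer D (23 nt, A=6 T=6 G=6 C=5): longest run = 3 ✓; Tm = 2·12 + 4·11 = 68°C ✓ — passes.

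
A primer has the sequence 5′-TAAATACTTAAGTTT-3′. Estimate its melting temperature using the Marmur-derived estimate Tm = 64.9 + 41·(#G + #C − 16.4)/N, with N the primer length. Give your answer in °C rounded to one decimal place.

25.5°C

Base counts: A=6, T=7, G=1, C=1; G+C = 2, N = 15.
Tm = 64.9 + 41·(2 − 16.4)/15 = 64.9 + -590.40/15 = 25.5°C.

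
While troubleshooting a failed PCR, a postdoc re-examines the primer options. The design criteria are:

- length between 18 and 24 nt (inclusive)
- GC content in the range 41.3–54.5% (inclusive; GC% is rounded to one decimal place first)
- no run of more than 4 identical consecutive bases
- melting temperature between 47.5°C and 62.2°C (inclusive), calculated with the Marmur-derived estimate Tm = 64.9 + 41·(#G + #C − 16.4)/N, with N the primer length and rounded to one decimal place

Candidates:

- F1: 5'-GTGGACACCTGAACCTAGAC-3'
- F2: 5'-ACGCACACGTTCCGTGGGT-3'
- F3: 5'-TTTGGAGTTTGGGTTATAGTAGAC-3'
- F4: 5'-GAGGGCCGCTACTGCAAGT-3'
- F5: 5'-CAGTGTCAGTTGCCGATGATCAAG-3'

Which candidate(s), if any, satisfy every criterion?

F1 (20 nt, A=6 T=3 G=5 C=6): length 20 ✓; GC 11/20 = 55.0%, outside 41.3–54.5% ✗; longest run = 2 ✓; Tm = 64.9 + 41·(11 − 16.4)/20 = 53.8°C ✓ — fails.
F2 (19 nt, A=3 T=4 G=6 C=6): length 19 ✓; GC 12/19 = 63.2%, outside 41.3–54.5% ✗; longest run = 3 ✓; Tm = 64.9 + 41·(12 − 16.4)/19 = 55.4°C ✓ — fails.
F3 (24 nt, A=5 T=10 G=8 C=1): length 24 ✓; GC 9/24 = 37.5%, outside 41.3–54.5% ✗; longest run = 3 ✓; Tm = 64.9 + 41·(9 − 16.4)/24 = 52.3°C ✓ — fails.
F4 (19 nt, A=4 T=3 G=7 C=5): length 19 ✓; GC 12/19 = 63.2%, outside 41.3–54.5% ✗; longest run = 3 ✓; Tm = 64.9 + 41·(12 − 16.4)/19 = 55.4°C ✓ — fails.
F5 (24 nt, A=6 T=6 G=7 C=5): length 24 ✓; GC 12/24 = 50.0% ✓; longest run = 2 ✓; Tm = 64.9 + 41·(12 − 16.4)/24 = 57.4°C ✓ — passes.

F5 only.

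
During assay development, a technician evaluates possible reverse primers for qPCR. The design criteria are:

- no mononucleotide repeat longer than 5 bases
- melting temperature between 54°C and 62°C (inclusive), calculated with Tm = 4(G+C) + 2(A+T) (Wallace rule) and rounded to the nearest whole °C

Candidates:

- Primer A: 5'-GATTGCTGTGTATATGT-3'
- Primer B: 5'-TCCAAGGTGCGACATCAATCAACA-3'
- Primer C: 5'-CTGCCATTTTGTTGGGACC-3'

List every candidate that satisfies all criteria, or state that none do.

Primer C only.

Primer A (17 nt, A=3 T=8 G=5 C=1): longest run = 2 ✓; Tm = 2·11 + 4·6 = 46°C, outside 54–62°C ✗ — fails.
Primer B (24 nt, A=9 T=4 G=4 C=7): longest run = 2 ✓; Tm = 2·13 + 4·11 = 70°C, outside 54–62°C ✗ — fails.
Primer C (19 nt, A=2 T=7 G=5 C=5): longest run = 4 ✓; Tm = 2·9 + 4·10 = 58°C ✓ — passes.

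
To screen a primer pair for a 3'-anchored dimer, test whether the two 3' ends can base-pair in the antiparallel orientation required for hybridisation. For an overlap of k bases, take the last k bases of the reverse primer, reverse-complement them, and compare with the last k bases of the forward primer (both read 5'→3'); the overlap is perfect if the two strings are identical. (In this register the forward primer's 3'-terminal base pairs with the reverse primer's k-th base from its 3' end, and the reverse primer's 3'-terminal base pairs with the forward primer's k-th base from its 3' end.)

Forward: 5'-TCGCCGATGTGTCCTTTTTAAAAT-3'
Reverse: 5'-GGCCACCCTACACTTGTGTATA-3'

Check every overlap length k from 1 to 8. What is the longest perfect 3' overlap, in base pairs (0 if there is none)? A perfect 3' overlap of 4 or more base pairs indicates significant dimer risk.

Longest perfect overlap: 1 complementary base pair; below the dimer-risk threshold (threshold 4).

Last 8 bases (5'→3') — forward …TTTAAAAT, reverse …TGTGTATA.
Reverse complement of the reverse primer's last 8 bases: TATACACA; its first k bases are the reverse complement of the reverse primer's last k bases, so a perfect k-base overlap needs the forward primer's last k bases to equal them.
Comparing (forward last k vs required): k=1: T vs T ✓; k=2: AT vs TA ✗; k=3: AAT vs TAT ✗; k=4: AAAT vs TATA ✗; k=5: AAAAT vs TATAC ✗; k=6: TAAAAT vs TATACA ✗; k=7: TTAAAAT vs TATACAC ✗; k=8: TTTAAAAT vs TATACACA ✗.
Only k = 1 is perfect, so the longest perfect 3' overlap is 1.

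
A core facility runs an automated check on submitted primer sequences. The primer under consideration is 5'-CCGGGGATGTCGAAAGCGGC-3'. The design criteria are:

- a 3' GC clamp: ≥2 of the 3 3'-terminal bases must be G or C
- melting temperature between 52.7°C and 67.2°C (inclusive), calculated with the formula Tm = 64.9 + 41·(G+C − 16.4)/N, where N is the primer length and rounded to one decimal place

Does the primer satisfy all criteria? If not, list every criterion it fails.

Meets all criteria.

Base counts: A=4, T=2, G=9, C=5 (length 20).
GC clamp: 3' end GGC has 3 G/C ✓
Tm: Tm = 64.9 + 41·(14 − 16.4)/20 = 60.0°C ✓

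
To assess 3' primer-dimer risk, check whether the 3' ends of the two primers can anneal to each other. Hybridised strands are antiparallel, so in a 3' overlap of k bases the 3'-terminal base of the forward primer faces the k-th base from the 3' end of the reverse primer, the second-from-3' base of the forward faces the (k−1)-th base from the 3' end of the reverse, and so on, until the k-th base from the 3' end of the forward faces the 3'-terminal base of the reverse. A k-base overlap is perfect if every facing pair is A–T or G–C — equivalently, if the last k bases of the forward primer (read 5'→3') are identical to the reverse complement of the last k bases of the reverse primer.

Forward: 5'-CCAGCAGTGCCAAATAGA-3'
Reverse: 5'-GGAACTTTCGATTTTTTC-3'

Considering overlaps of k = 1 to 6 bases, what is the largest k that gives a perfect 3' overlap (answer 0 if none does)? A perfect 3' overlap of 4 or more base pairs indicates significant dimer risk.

Longest perfect overlap: 2 complementary base pairs; below the dimer-risk threshold (threshold 4).

Last 6 bases (5'→3') — forward …AATAGA, reverse …TTTTTC.
Reverse complement of the reverse primer's last 6 bases: GAAAAA; its first k bases are the reverse complement of the reverse primer's last k bases, so a perfect k-base overlap needs the forward primer's last k bases to equal them.
Comparing (forward last k vs required): k=1: A vs G ✗; k=2: GA vs GA ✓; k=3: AGA vs GAA ✗; k=4: TAGA vs GAAA ✗; k=5: ATAGA vs GAAAA ✗; k=6: AATAGA vs GAAAAA ✗.
Only k = 2 is perfect, so the longest perfect 3' overlap is 2.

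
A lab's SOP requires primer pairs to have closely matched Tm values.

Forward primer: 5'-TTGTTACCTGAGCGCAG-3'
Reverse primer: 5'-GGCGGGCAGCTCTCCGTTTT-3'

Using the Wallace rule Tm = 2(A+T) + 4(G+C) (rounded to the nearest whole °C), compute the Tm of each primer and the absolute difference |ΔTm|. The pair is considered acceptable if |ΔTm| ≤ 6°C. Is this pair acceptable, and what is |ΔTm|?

|ΔTm| = 14°C; the pair is not acceptable.

Forward: A=3 T=5 G=5 C=4 → Tm = 2·8 + 4·9 = 52°C.
Reverse: A=1 T=6 G=7 C=6 → Tm = 2·7 + 4·13 = 66°C.
|ΔTm| = |52 − 66| = 14°C, > 6°C.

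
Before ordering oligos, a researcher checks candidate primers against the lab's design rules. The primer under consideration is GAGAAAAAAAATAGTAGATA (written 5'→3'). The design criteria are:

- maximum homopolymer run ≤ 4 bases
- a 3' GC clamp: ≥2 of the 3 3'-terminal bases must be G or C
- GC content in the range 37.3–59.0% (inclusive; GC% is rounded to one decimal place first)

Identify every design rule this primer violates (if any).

Fails: homopolymer run, GC clamp, GC content.

Base counts: A=13, T=3, G=4, C=0 (length 20).
homopolymer run: longest run = 8, exceeds 4 ✗
GC clamp: 3' end ATA has 0 G/C, need ≥2 ✗
GC content: GC 4/20 = 20.0%, outside 37.3–59.0% ✗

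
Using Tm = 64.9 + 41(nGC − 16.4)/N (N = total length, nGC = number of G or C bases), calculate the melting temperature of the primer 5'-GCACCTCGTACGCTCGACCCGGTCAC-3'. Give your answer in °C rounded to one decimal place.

Base counts: A=4, T=4, G=6, C=12; G+C = 18, N = 26.
Tm = 64.9 + 41·(18 − 16.4)/26 = 64.9 + 65.60/26 = 67.4°C.

67.4°C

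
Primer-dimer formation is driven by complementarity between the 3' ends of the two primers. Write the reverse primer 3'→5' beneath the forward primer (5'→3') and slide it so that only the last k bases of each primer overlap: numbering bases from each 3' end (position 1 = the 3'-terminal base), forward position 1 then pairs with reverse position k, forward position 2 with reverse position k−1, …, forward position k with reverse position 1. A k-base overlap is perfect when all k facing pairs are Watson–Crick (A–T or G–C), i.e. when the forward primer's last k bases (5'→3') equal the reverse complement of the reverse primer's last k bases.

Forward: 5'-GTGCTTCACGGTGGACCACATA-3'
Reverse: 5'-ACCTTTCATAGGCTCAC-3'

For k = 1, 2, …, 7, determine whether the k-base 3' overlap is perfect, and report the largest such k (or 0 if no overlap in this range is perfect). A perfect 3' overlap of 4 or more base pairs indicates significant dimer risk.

Longest perfect overlap: 0 complementary base pairs; below the dimer-risk threshold (threshold 4).

Last 7 bases (5'→3') — forward …CCACATA, reverse …GGCTCAC.
Reverse complement of the reverse primer's last 7 bases: GTGAGCC; its first k bases are the reverse complement of the reverse primer's last k bases, so a perfect k-base overlap needs the forward primer's last k bases to equal them.
Comparing (forward last k vs required): k=1: A vs G ✗; k=2: TA vs GT ✗; k=3: ATA vs GTG ✗; k=4: CATA vs GTGA ✗; k=5: ACATA vs GTGAG ✗; k=6: CACATA vs GTGAGC ✗; k=7: CCACATA vs GTGAGCC ✗.
No overlap length from 1 to 7 is perfect, so the longest perfect 3' overlap is 0.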